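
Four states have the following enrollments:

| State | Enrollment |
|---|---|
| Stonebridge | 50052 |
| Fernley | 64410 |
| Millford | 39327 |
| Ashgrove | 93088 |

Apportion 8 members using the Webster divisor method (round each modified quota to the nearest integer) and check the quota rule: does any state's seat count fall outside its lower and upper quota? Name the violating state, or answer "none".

Standard quotas: Stonebridge 1.622, Fernley 2.087, Millford 1.274, Ashgrove 3.016.
Webster allocation: Stonebridge 2, Fernley 2, Millford 1, Ashgrove 3.
Every allocation lies between the lower and upper quota.

none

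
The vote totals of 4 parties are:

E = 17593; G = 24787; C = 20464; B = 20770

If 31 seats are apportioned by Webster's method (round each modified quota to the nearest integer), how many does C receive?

8

Standard divisor 83614/31 ≈ 2697.226; standard quotas: E 6.523, G 9.190, C 7.587, B 7.701.
Rounding to the nearest integer gives 7, 9, 8, 8 = 32 seats, so the divisor must be adjusted.
With modified divisor 2720: modified quotas E 6.468, G 9.113, C 7.524, B 7.636.
Rounding to the nearest integer: E 6, G 9, C 8, B 8 (total 31).
C receives 8.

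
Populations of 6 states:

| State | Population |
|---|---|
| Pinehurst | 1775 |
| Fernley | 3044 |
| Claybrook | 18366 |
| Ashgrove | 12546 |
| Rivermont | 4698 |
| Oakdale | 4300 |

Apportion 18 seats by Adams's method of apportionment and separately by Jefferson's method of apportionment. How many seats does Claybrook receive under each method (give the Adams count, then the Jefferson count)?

Adams: Pinehurst 1, Fernley 1, Claybrook 7, Ashgrove 5, Rivermont 2, Oakdale 2.
Jefferson: Pinehurst 0, Fernley 1, Claybrook 8, Ashgrove 5, Rivermont 2, Oakdale 2.
Claybrook gets 7 under Adams and 8 under Jefferson.

7 and 8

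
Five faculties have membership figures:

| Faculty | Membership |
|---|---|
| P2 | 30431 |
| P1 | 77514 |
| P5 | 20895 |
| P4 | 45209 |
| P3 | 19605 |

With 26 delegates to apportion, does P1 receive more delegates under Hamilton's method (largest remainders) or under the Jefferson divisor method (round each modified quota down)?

Hamilton: P2 4, P1 10, P5 3, P4 6, P3 3.
Jefferson: P2 4, P1 11, P5 3, P4 6, P3 2.
P1 gets 10 under Hamilton and 11 under Jefferson.

Jefferson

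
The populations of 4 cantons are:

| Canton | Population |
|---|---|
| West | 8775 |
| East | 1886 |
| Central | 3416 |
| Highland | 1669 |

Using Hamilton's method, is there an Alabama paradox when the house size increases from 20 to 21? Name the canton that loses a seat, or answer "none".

East

At 20 seats: West 11, East 3, Central 4, Highland 2.
At 21 seats: West 12, East 2, Central 5, Highland 2.
East drops from 3 to 2.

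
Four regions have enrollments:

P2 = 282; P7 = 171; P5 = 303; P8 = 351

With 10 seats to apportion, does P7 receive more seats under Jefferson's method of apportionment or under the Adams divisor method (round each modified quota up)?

Adams

Jefferson: P2 3, P7 1, P5 3, P8 3.
Adams: P2 2, P7 2, P5 3, P8 3.
P7 gets 1 under Jefferson and 2 under Adams.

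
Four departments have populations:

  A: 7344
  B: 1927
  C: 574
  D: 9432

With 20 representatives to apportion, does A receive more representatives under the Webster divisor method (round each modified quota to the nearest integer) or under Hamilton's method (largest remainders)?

Webster: A 7, B 2, C 1, D 10.
Hamilton: A 8, B 2, C 0, D 10.
A gets 7 under Webster and 8 under Hamilton.

Hamilton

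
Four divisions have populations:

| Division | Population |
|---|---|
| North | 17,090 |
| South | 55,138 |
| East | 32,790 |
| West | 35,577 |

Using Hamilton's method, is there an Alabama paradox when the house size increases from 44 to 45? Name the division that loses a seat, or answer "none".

At 44 seats: North 6, South 17, East 10, West 11.
At 45 seats: North 5, South 18, East 11, West 11.
North drops from 6 to 5.

North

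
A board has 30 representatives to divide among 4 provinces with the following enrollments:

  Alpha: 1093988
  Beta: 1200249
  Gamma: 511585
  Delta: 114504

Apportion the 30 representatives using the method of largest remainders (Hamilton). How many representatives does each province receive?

Alpha 11, Beta 13, Gamma 5, Delta 1

Standard divisor: 2920326 ÷ 30 ≈ 97344.2.
Standard quotas: Alpha 11.2383, Beta 12.3299, Gamma 5.2554, Delta 1.1763.
Lower quotas: Alpha 11, Beta 12, Gamma 5, Delta 1 (sum 29, leaving 1 seat).
Remainders in descending order: Beta 0.3299, Gamma 0.2554, Alpha 0.2383, Delta 0.1763.
The surplus seat goes to Beta.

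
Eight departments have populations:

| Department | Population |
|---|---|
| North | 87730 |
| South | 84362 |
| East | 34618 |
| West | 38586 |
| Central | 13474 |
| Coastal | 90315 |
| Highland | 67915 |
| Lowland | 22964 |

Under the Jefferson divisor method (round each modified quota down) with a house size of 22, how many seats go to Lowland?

Standard divisor 439964/22 ≈ 19998.364; standard quotas: North 4.387, South 4.218, East 1.731, West 1.929, Central 0.674, Coastal 4.516, Highland 3.396, Lowland 1.148.
Rounding down gives 4, 4, 1, 1, 0, 4, 3, 1 = 18 seats, so the divisor must be adjusted.
With modified divisor 17100: modified quotas North 5.130, South 4.933, East 2.024, West 2.256, Central 0.788, Coastal 5.282, Highland 3.972, Lowland 1.343.
Rounding down: North 5, South 4, East 2, West 2, Central 0, Coastal 5, Highland 3, Lowland 1 (total 22).
Lowland receives 1.

1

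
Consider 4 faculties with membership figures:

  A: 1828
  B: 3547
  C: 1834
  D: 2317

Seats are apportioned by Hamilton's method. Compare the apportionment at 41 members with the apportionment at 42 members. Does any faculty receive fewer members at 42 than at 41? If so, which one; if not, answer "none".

At 41 seats: A 8, B 15, C 8, D 10.
At 42 seats: A 8, B 16, C 8, D 10.
No faculty's allocation decreased.

none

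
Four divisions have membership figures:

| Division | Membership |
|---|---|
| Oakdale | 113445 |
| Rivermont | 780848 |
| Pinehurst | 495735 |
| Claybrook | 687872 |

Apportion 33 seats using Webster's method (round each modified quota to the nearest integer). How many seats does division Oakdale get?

2

Standard divisor 2077900/33 ≈ 62966.667; standard quotas: Oakdale 1.802, Rivermont 12.401, Pinehurst 7.873, Claybrook 10.924.
Rounding to the nearest integer gives Oakdale 2, Rivermont 12, Pinehurst 8, Claybrook 11 — total 33, matching the house size, so no adjustment is needed.
Oakdale receives 2.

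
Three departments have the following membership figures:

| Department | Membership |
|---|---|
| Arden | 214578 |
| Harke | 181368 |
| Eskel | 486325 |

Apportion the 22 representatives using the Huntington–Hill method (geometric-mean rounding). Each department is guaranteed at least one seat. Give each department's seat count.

Arden 5; Harke 5; Eskel 12

With divisor 39866: modified quotas Arden 5.382, Harke 4.549, Eskel 12.199.
Geometric-mean thresholds: Arden √(5·6)=5.477, Harke √(4·5)=4.472, Eskel √(12·13)=12.490.
Each quota rounded against its threshold gives Arden 5, Harke 5, Eskel 12 (total 22).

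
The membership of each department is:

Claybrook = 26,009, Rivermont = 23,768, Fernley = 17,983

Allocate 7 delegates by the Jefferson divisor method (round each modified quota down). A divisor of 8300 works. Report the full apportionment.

Claybrook=3, Rivermont=2, Fernley=2

With modified divisor 8300: modified quotas Claybrook 3.134, Rivermont 2.864, Fernley 2.167.
Rounding down: Claybrook 3, Rivermont 2, Fernley 2 (total 7).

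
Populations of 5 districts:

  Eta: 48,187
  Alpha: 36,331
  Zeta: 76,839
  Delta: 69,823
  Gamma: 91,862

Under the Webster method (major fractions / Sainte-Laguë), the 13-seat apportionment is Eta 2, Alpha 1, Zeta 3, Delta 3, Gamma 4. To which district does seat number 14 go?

Priority for the next seat is population ÷ (current seats + 0.5).
Priorities: Eta 19274.800, Alpha 24220.667, Zeta 21954.000, Delta 19949.429, Gamma 20413.778.
Highest priority: Alpha.

Alpha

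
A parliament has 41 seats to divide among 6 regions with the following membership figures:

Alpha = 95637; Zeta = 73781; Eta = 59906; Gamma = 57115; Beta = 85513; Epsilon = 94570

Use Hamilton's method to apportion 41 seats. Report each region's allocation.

Alpha 8; Zeta 7; Eta 5; Gamma 5; Beta 8; Epsilon 8

Standard divisor: 466522 ÷ 41 ≈ 11378.585.
Standard quotas: Alpha 8.4050, Zeta 6.4842, Eta 5.2648, Gamma 5.0195, Beta 7.5153, Epsilon 8.3112.
Lower quotas: Alpha 8, Zeta 6, Eta 5, Gamma 5, Beta 7, Epsilon 8 (sum 39, leaving 2 seats).
Remainders in descending order: Beta 0.5153, Zeta 0.4842, Alpha 0.4050, Epsilon 0.3112, Eta 0.2648, Gamma 0.0195.
Largest remainders: Beta, Zeta receive the extra seats.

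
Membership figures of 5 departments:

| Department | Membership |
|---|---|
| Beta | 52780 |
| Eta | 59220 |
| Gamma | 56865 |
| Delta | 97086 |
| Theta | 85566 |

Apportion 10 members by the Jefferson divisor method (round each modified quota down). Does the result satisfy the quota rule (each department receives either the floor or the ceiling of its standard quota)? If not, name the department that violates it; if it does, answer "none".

none

Standard quotas: Beta 1.501, Eta 1.685, Gamma 1.618, Delta 2.762, Theta 2.434.
Jefferson allocation: Beta 1, Eta 2, Gamma 1, Delta 3, Theta 3.
Every allocation lies between the lower and upper quota.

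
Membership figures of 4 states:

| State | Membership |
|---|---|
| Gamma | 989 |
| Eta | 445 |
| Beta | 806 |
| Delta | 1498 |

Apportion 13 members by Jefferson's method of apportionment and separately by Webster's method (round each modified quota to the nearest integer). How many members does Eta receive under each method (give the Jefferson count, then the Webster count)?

Jefferson: Gamma 3, Eta 1, Beta 3, Delta 6.
Webster: Gamma 3, Eta 2, Beta 3, Delta 5.
Eta gets 1 under Jefferson and 2 under Webster.

1 and 2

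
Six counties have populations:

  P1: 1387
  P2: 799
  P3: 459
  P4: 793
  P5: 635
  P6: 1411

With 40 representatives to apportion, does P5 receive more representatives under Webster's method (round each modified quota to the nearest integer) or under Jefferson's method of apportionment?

Webster: P1 10, P2 6, P3 3, P4 6, P5 5, P6 10.
Jefferson: P1 10, P2 6, P3 3, P4 6, P5 4, P6 11.
P5 gets 5 under Webster and 4 under Jefferson.

Webster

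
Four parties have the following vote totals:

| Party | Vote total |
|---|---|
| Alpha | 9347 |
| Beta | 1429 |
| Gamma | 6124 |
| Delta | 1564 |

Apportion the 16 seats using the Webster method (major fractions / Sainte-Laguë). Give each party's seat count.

Standard divisor 18464/16 ≈ 1154; standard quotas: Alpha 8.100, Beta 1.238, Gamma 5.307, Delta 1.355.
Rounding to the nearest integer gives 8, 1, 5, 1 = 15 seats, so the divisor must be adjusted.
With modified divisor 1107: modified quotas Alpha 8.444, Beta 1.291, Gamma 5.532, Delta 1.413.
Rounding to the nearest integer: Alpha 8, Beta 1, Gamma 6, Delta 1 (total 16).

Alpha: 8; Beta: 1; Gamma: 6; Delta: 1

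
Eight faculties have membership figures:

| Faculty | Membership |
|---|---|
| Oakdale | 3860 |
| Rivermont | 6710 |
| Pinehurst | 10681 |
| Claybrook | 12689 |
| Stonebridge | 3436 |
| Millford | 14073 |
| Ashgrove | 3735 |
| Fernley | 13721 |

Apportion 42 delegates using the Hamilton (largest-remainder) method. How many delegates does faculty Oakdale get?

Total 68905; standard divisor 68905/42 ≈ 1640.595.
Standard quotas: Oakdale 2.3528, Rivermont 4.0900, Pinehurst 6.5104, Claybrook 7.7344, Stonebridge 2.0944, Millford 8.5780, Ashgrove 2.2766, Fernley 8.3634.
Lower quotas: Oakdale 2, Rivermont 4, Pinehurst 6, Claybrook 7, Stonebridge 2, Millford 8, Ashgrove 2, Fernley 8 (sum 39, leaving 3 seats).
Remainders in descending order: Claybrook 0.7344, Millford 0.5780, Pinehurst 0.5104, Fernley 0.3634, Oakdale 0.3528, Ashgrove 0.2766, Stonebridge 0.0944, Rivermont 0.0900.
The surplus seats go to Claybrook, Millford, Pinehurst.
Oakdale receives 2.

2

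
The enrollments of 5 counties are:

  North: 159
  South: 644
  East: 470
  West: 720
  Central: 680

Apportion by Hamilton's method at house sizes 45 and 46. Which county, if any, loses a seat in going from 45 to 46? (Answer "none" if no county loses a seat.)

At 45 seats: North 3, South 11, East 8, West 12, Central 11.
At 46 seats: North 3, South 11, East 8, West 12, Central 12.
No county's allocation decreased.

none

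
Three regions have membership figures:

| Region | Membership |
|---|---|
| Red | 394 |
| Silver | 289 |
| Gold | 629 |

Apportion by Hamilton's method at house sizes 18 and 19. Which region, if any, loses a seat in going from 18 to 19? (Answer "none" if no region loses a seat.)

none

At 18 seats: Red 5, Silver 4, Gold 9.
At 19 seats: Red 6, Silver 4, Gold 9.
No region's allocation decreased.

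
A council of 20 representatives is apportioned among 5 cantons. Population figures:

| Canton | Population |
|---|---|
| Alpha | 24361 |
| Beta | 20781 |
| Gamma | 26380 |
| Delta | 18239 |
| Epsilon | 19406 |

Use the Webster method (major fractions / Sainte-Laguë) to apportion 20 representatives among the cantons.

Alpha: 4, Beta: 4, Gamma: 5, Delta: 3, Epsilon: 4

Standard divisor 109167/20 ≈ 5458.35; standard quotas: Alpha 4.463, Beta 3.807, Gamma 4.833, Delta 3.341, Epsilon 3.555.
Rounding to the nearest integer gives Alpha 4, Beta 4, Gamma 5, Delta 3, Epsilon 4 — total 20, matching the house size, so no adjustment is needed.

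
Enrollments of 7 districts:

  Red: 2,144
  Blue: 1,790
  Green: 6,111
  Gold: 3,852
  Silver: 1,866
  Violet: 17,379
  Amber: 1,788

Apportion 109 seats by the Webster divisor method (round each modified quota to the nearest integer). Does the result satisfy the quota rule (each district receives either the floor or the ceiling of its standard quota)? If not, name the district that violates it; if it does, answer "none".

Violet

Standard quotas: Red 6.690, Blue 5.586, Green 19.070, Gold 12.020, Silver 5.823, Violet 54.232, Amber 5.580.
Webster allocation: Red 7, Blue 6, Green 19, Gold 12, Silver 6, Violet 53, Amber 6.
Violet has quota 54.232 (lower 54, upper 55) but receives 53 — outside the quota interval.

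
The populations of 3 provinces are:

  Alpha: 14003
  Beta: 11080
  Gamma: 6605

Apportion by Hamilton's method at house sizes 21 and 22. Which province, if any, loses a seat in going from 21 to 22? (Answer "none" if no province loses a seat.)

At 21 seats: Alpha 9, Beta 7, Gamma 5.
At 22 seats: Alpha 10, Beta 8, Gamma 4.
Gamma drops from 5 to 4.

Gamma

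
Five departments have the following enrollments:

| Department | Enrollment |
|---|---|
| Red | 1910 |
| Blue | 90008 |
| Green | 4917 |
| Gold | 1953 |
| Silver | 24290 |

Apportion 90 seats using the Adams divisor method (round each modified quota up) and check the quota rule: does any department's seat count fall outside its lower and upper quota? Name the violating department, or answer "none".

Blue

Standard quotas: Red 1.397, Blue 65.818, Green 3.596, Gold 1.428, Silver 17.762.
Adams allocation: Red 2, Blue 64, Green 4, Gold 2, Silver 18.
Blue has quota 65.818 (lower 65, upper 66) but receives 64 — outside the quota interval.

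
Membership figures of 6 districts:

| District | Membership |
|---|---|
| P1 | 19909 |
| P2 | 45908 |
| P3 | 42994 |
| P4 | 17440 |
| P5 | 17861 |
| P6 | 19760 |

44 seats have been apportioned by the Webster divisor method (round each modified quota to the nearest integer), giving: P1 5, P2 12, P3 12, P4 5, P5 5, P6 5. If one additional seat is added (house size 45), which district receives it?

P2

Priority for the next seat is population ÷ (current seats + 0.5).
Priorities: P1 3619.818, P2 3672.640, P3 3439.520, P4 3170.909, P5 3247.455, P6 3592.727.
Highest priority: P2.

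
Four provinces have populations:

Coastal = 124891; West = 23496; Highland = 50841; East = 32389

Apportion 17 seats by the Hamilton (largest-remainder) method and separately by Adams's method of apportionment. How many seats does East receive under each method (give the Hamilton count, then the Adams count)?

Hamilton: Coastal 9, West 2, Highland 4, East 2.
Adams: Coastal 8, West 2, Highland 4, East 3.
East gets 2 under Hamilton and 3 under Adams.

2 and 3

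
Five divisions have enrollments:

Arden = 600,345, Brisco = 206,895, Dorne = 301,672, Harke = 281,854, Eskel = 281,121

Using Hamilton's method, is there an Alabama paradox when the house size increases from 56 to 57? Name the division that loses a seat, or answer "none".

At 56 seats: Arden 20, Brisco 7, Dorne 10, Harke 10, Eskel 9.
At 57 seats: Arden 20, Brisco 7, Dorne 10, Harke 10, Eskel 10.
No division's allocation decreased.

none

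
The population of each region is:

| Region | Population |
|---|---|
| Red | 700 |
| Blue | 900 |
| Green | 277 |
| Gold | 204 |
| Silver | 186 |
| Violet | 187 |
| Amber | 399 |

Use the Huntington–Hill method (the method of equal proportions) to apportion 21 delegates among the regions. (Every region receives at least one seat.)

With divisor 136: modified quotas Red 5.147, Blue 6.618, Green 2.037, Gold 1.500, Silver 1.368, Violet 1.375, Amber 2.934.
Geometric-mean thresholds: Red √(5·6)=5.477, Blue √(6·7)=6.481, Green √(2·3)=2.449, Gold √(1·2)=1.414, Silver √(1·2)=1.414, Violet √(1·2)=1.414, Amber √(2·3)=2.449.
Each quota rounded against its threshold gives Red 5, Blue 7, Green 2, Gold 2, Silver 1, Violet 1, Amber 3 (total 21).

Red 5; Blue 7; Green 2; Gold 2; Silver 1; Violet 1; Amber 3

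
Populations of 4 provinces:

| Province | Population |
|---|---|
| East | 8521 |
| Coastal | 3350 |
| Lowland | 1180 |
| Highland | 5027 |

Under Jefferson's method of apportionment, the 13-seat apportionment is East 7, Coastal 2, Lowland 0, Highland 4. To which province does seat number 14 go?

Lowland

Priority for the next seat is population ÷ (current seats + 1).
Priorities: East 1065.125, Coastal 1116.667, Lowland 1180.000, Highland 1005.400.
Highest priority: Lowland.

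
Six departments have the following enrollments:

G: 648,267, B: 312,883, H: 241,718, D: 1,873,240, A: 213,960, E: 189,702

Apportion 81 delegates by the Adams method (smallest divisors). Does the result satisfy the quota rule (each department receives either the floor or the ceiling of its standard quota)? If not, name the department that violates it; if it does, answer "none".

D

Standard quotas: G 15.090, B 7.283, H 5.627, D 43.604, A 4.980, E 4.416.
Adams allocation: G 15, B 8, H 6, D 42, A 5, E 5.
D has quota 43.604 (lower 43, upper 44) but receives 42 — outside the quota interval.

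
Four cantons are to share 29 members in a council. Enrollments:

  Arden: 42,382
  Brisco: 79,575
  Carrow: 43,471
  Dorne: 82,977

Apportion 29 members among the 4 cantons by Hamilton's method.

Arden 5, Brisco 9, Carrow 5, Dorne 10

Standard divisor: 248405 ÷ 29 ≈ 8565.69.
Standard quotas: Arden 4.9479, Brisco 9.2900, Carrow 5.0750, Dorne 9.6871.
Lower quotas: Arden 4, Brisco 9, Carrow 5, Dorne 9 (sum 27, leaving 2 seats).
Remainders in descending order: Arden 0.9479, Dorne 0.6871, Brisco 0.2900, Carrow 0.0750.
Largest remainders: Arden, Dorne receive the extra seats.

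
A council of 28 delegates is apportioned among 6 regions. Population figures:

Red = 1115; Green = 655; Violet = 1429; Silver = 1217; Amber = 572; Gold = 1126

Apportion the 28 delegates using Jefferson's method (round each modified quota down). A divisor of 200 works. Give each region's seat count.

Red=5; Green=3; Violet=7; Silver=6; Amber=2; Gold=5

With modified divisor 200: modified quotas Red 5.575, Green 3.275, Violet 7.145, Silver 6.085, Amber 2.860, Gold 5.630.
Rounding down: Red 5, Green 3, Violet 7, Silver 6, Amber 2, Gold 5 (total 28).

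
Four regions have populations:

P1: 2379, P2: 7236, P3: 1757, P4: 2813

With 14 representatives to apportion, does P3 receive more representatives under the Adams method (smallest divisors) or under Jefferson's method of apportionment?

Adams: P1 2, P2 7, P3 2, P4 3.
Jefferson: P1 2, P2 8, P3 1, P4 3.
P3 gets 2 under Adams and 1 under Jefferson.

Adams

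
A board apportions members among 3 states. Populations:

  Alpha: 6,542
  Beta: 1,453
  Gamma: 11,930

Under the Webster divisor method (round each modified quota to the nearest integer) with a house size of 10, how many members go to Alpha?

Standard divisor 19925/10 ≈ 1992.5; standard quotas: Alpha 3.283, Beta 0.729, Gamma 5.987.
Rounding to the nearest integer gives Alpha 3, Beta 1, Gamma 6 — total 10, matching the house size, so no adjustment is needed.
Alpha receives 3.

3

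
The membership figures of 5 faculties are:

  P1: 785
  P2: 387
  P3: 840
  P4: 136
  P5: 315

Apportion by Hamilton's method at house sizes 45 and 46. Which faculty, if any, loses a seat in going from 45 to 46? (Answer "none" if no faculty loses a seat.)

P4

At 45 seats: P1 14, P2 7, P3 15, P4 3, P5 6.
At 46 seats: P1 15, P2 7, P3 16, P4 2, P5 6.
P4 drops from 3 to 2.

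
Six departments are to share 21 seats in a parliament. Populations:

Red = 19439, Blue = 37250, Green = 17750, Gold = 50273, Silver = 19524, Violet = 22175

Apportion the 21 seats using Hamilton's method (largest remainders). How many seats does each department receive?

The standard divisor is 166411/21 ≈ 7924.333.
Standard quotas: Red 2.4531, Blue 4.7007, Green 2.2399, Gold 6.3441, Silver 2.4638, Violet 2.7983.
Lower quotas: Red 2, Blue 4, Green 2, Gold 6, Silver 2, Violet 2 (sum 18, leaving 3 seats).
Remainders in descending order: Violet 0.7983, Blue 0.7007, Silver 0.4638, Red 0.4531, Gold 0.3441, Green 0.2399.
Largest remainders: Violet, Blue, Silver receive the extra seats.

Red 2; Blue 5; Green 2; Gold 6; Silver 3; Violet 3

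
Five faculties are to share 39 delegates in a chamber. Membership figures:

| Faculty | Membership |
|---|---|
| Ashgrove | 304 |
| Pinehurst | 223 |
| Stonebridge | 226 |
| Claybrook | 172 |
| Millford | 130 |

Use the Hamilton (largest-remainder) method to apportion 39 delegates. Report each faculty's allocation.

Ashgrove=11, Pinehurst=8, Stonebridge=8, Claybrook=7, Millford=5

Total 1055; standard divisor 1055/39 ≈ 27.051.
Standard quotas: Ashgrove 11.238, Pinehurst 8.244, Stonebridge 8.355, Claybrook 6.358, Millford 4.806.
Lower quotas: Ashgrove 11, Pinehurst 8, Stonebridge 8, Claybrook 6, Millford 4 (sum 37, leaving 2 seats).
Remainders in descending order: Millford 0.806, Claybrook 0.358, Stonebridge 0.355, Pinehurst 0.244, Ashgrove 0.238.
Largest remainders: Millford, Claybrook receive the extra seats.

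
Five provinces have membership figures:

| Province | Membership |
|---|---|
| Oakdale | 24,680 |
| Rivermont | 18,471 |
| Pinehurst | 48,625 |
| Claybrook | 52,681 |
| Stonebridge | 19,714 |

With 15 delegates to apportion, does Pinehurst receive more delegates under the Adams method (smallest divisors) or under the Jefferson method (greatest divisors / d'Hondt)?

Adams: Oakdale 2, Rivermont 2, Pinehurst 4, Claybrook 5, Stonebridge 2.
Jefferson: Oakdale 2, Rivermont 1, Pinehurst 5, Claybrook 5, Stonebridge 2.
Pinehurst gets 4 under Adams and 5 under Jefferson.

Jefferson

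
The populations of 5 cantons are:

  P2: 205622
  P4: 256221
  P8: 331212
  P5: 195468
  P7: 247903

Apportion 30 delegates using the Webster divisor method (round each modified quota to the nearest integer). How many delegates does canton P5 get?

Standard divisor 1236426/30 ≈ 41214.2; standard quotas: P2 4.989, P4 6.217, P8 8.036, P5 4.743, P7 6.015.
Rounding to the nearest integer gives P2 5, P4 6, P8 8, P5 5, P7 6 — total 30, matching the house size, so no adjustment is needed.
P5 receives 5.

5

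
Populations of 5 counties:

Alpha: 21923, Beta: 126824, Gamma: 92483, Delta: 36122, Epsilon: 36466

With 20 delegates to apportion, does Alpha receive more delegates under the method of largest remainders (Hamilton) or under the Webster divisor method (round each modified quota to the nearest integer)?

Hamilton: Alpha 2, Beta 8, Gamma 6, Delta 2, Epsilon 2.
Webster: Alpha 1, Beta 9, Gamma 6, Delta 2, Epsilon 2.
Alpha gets 2 under Hamilton and 1 under Webster.

Hamilton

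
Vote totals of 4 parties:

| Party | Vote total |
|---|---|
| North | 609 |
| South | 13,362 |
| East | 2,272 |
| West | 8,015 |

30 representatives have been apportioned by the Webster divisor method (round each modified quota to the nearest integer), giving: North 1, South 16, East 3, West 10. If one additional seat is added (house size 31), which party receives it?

Priority for the next seat is population ÷ (current seats + 0.5).
Priorities: North 406.000, South 809.818, East 649.143, West 763.333.
Highest priority: South.

South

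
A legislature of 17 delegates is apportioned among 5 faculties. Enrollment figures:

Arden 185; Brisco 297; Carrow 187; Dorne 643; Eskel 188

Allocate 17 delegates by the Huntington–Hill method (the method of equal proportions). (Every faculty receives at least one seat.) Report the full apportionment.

Arden=2; Brisco=3; Carrow=2; Dorne=8; Eskel=2

With divisor 85.8: modified quotas Arden 2.156, Brisco 3.462, Carrow 2.179, Dorne 7.494, Eskel 2.191.
Geometric-mean thresholds: Arden √(2·3)=2.449, Brisco √(3·4)=3.464, Carrow √(2·3)=2.449, Dorne √(7·8)=7.483, Eskel √(2·3)=2.449.
Each quota rounded against its threshold gives Arden 2, Brisco 3, Carrow 2, Dorne 8, Eskel 2 (total 17).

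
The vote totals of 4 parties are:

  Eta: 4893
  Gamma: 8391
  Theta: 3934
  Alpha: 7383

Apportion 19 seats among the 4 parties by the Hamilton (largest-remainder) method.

The standard divisor is 24601/19 ≈ 1294.789.
Standard quotas: Eta 3.7790, Gamma 6.4806, Theta 3.0383, Alpha 5.7021.
Lower quotas: Eta 3, Gamma 6, Theta 3, Alpha 5 (sum 17, leaving 2 seats).
Remainders in descending order: Eta 0.7790, Alpha 0.7021, Gamma 0.4806, Theta 0.0383.
The surplus seats go to Eta, Alpha.

Eta 4, Gamma 6, Theta 3, Alpha 6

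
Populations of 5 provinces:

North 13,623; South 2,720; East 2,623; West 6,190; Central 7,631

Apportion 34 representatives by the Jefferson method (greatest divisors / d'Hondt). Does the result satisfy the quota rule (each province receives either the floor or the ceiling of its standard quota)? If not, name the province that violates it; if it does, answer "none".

Standard quotas: North 14.127, South 2.821, East 2.720, West 6.419, Central 7.913.
Jefferson allocation: North 15, South 3, East 2, West 6, Central 8.
Every allocation lies between the lower and upper quota.

none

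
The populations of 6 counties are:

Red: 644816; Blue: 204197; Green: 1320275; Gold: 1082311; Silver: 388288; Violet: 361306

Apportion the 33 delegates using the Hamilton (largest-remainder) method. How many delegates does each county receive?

The standard divisor is 4001193/33 ≈ 121248.273.
Standard quotas: Red 5.3181, Blue 1.6841, Green 10.8890, Gold 8.9264, Silver 3.2024, Violet 2.9799.
Lower quotas: Red 5, Blue 1, Green 10, Gold 8, Silver 3, Violet 2 (sum 29, leaving 4 seats).
Remainders in descending order: Violet 0.9799, Gold 0.9264, Green 0.8890, Blue 0.6841, Red 0.3181, Silver 0.2024.
The surplus seats go to Violet, Gold, Green, Blue.

Red: 5, Blue: 2, Green: 11, Gold: 9, Silver: 3, Violet: 3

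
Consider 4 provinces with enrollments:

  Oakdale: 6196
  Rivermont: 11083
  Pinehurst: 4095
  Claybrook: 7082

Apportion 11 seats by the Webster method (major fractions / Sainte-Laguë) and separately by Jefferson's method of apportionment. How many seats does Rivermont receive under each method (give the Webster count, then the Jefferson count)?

4 and 5

Webster: Oakdale 2, Rivermont 4, Pinehurst 2, Claybrook 3.
Jefferson: Oakdale 2, Rivermont 5, Pinehurst 1, Claybrook 3.
Rivermont gets 4 under Webster and 5 under Jefferson.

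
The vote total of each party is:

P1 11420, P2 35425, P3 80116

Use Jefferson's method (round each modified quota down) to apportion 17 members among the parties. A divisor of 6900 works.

P1=1; P2=5; P3=11

With modified divisor 6900: modified quotas P1 1.655, P2 5.134, P3 11.611.
Rounding down: P1 1, P2 5, P3 11 (total 17).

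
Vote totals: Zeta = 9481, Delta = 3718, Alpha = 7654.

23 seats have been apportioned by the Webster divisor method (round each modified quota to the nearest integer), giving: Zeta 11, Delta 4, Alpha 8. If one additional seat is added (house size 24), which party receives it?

Alpha

Priority for the next seat is population ÷ (current seats + 0.5).
Priorities: Zeta 824.435, Delta 826.222, Alpha 900.471.
Highest priority: Alpha.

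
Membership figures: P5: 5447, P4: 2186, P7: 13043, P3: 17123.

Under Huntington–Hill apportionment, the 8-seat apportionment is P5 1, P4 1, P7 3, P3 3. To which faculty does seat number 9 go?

Priority for the next seat is population ÷ (√(s·(s+1))).
Priorities: P5 3851.611, P4 1545.735, P7 3765.190, P3 4942.984.
Highest priority: P3.

P3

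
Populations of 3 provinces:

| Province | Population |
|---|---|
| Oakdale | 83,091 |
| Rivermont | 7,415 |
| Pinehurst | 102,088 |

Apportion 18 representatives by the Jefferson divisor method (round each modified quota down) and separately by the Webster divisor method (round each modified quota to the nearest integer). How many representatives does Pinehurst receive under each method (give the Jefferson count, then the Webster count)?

10 and 9

Jefferson: Oakdale 8, Rivermont 0, Pinehurst 10.
Webster: Oakdale 8, Rivermont 1, Pinehurst 9.
Pinehurst gets 10 under Jefferson and 9 under Webster.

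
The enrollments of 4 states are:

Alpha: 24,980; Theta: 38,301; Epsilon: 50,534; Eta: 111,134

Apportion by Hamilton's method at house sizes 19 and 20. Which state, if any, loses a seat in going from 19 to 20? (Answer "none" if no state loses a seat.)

none

At 19 seats: Alpha 2, Theta 3, Epsilon 4, Eta 10.
At 20 seats: Alpha 2, Theta 3, Epsilon 5, Eta 10.
No state's allocation decreased.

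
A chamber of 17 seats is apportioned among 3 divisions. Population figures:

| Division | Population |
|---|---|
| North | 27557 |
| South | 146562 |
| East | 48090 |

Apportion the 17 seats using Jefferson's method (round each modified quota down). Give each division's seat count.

North: 2, South: 12, East: 3

Standard divisor 222209/17 ≈ 13071.118; standard quotas: North 2.108, South 11.213, East 3.679.
Rounding down gives 2, 11, 3 = 16 seats, so the divisor must be adjusted.
With modified divisor 12100: modified quotas North 2.277, South 12.113, East 3.974.
Rounding down: North 2, South 12, East 3 (total 17).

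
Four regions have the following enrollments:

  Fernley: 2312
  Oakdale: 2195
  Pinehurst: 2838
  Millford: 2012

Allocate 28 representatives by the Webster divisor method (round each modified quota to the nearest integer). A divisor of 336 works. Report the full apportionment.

Fernley 7; Oakdale 7; Pinehurst 8; Millford 6

With modified divisor 336: modified quotas Fernley 6.881, Oakdale 6.533, Pinehurst 8.446, Millford 5.988.
Rounding to the nearest integer: Fernley 7, Oakdale 7, Pinehurst 8, Millford 6 (total 28).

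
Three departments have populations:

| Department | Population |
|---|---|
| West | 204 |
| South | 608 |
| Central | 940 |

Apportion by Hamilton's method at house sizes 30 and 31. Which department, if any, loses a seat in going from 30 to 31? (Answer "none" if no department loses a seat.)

At 30 seats: West 4, South 10, Central 16.
At 31 seats: West 3, South 11, Central 17.
West drops from 4 to 3.

West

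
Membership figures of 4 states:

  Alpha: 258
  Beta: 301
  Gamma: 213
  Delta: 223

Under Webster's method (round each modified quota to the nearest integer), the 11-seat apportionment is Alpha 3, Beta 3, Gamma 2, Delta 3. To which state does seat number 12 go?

Beta

Priority for the next seat is population ÷ (current seats + 0.5).
Priorities: Alpha 73.714, Beta 86.000, Gamma 85.200, Delta 63.714.
Highest priority: Beta.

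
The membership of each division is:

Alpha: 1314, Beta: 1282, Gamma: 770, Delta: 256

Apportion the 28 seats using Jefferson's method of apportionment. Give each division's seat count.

Standard divisor 3622/28 ≈ 129.357; standard quotas: Alpha 10.158, Beta 9.911, Gamma 5.953, Delta 1.979.
Rounding down gives 10, 9, 5, 1 = 25 seats, so the divisor must be adjusted.
With modified divisor 120: modified quotas Alpha 10.950, Beta 10.683, Gamma 6.417, Delta 2.133.
Rounding down: Alpha 10, Beta 10, Gamma 6, Delta 2 (total 28).

Alpha: 10, Beta: 10, Gamma: 6, Delta: 2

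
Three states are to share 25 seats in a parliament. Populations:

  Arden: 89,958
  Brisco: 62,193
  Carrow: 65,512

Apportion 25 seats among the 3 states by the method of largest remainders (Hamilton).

Arden 10, Brisco 7, Carrow 8

Standard divisor: 217663 ÷ 25 ≈ 8706.52.
Standard quotas: Arden 10.3323, Brisco 7.1433, Carrow 7.5245.
Lower quotas: Arden 10, Brisco 7, Carrow 7 (sum 24, leaving 1 seat).
Remainders in descending order: Carrow 0.5245, Arden 0.3323, Brisco 0.1433.
The surplus seat goes to Carrow.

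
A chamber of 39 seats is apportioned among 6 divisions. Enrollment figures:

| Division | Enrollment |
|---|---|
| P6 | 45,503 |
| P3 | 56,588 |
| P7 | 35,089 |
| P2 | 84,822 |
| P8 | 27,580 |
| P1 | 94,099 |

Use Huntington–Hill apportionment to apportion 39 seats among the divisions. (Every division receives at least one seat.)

With divisor 8836: modified quotas P6 5.150, P3 6.404, P7 3.971, P2 9.600, P8 3.121, P1 10.650.
Geometric-mean thresholds: P6 √(5·6)=5.477, P3 √(6·7)=6.481, P7 √(3·4)=3.464, P2 √(9·10)=9.487, P8 √(3·4)=3.464, P1 √(10·11)=10.488.
Each quota rounded against its threshold gives P6 5, P3 6, P7 4, P2 10, P8 3, P1 11 (total 39).

P6 5, P3 6, P7 4, P2 10, P8 3, P1 11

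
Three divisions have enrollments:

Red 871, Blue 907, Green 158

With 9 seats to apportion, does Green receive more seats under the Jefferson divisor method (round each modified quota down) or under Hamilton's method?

Hamilton

Jefferson: Red 4, Blue 5, Green 0.
Hamilton: Red 4, Blue 4, Green 1.
Green gets 0 under Jefferson and 1 under Hamilton.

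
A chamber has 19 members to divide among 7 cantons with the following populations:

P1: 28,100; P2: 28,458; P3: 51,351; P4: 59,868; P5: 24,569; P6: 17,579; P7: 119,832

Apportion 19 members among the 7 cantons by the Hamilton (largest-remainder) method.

The standard divisor is 329757/19 ≈ 17355.632.
Standard quotas: P1 1.6191, P2 1.6397, P3 2.9588, P4 3.4495, P5 1.4156, P6 1.0129, P7 6.9045.
Lower quotas: P1 1, P2 1, P3 2, P4 3, P5 1, P6 1, P7 6 (sum 15, leaving 4 seats).
Remainders in descending order: P3 0.9588, P7 0.9045, P2 0.6397, P1 0.6191, P4 0.4495, P5 0.4156, P6 0.0129.
Largest remainders: P3, P7, P2, P1 receive the extra seats.

P1 2, P2 2, P3 3, P4 3, P5 1, P6 1, P7 7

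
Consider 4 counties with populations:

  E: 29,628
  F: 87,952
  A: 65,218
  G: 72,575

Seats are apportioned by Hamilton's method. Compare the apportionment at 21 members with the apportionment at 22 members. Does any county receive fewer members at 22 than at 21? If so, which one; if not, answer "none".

E

At 21 seats: E 3, F 7, A 5, G 6.
At 22 seats: E 2, F 8, A 6, G 6.
E drops from 3 to 2.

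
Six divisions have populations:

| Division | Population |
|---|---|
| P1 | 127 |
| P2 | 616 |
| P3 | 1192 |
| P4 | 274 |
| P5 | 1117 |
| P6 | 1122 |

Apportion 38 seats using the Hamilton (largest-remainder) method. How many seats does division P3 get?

The standard divisor is 4448/38 ≈ 117.053.
Standard quotas: P1 1.085, P2 5.263, P3 10.183, P4 2.341, P5 9.543, P6 9.585.
Lower quotas: P1 1, P2 5, P3 10, P4 2, P5 9, P6 9 (sum 36, leaving 2 seats).
Remainders in descending order: P6 0.585, P5 0.543, P4 0.341, P2 0.263, P3 0.183, P1 0.085.
Largest remainders: P6, P5 receive the extra seats.
P3 receives 10.

10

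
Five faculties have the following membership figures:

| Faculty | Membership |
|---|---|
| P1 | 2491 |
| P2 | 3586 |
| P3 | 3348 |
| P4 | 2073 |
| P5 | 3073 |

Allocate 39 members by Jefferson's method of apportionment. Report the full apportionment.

P1: 7, P2: 10, P3: 9, P4: 5, P5: 8

Standard divisor 14571/39 ≈ 373.615; standard quotas: P1 6.667, P2 9.598, P3 8.961, P4 5.548, P5 8.225.
Rounding down gives 6, 9, 8, 5, 8 = 36 seats, so the divisor must be adjusted.
With modified divisor 350: modified quotas P1 7.117, P2 10.246, P3 9.566, P4 5.923, P5 8.780.
Rounding down: P1 7, P2 10, P3 9, P4 5, P5 8 (total 39).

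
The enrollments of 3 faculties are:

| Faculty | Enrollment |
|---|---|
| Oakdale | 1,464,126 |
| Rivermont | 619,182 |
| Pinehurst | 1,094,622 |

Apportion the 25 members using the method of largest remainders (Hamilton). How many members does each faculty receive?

Oakdale 11; Rivermont 5; Pinehurst 9

Standard divisor: 3177930 ÷ 25 ≈ 127117.2.
Standard quotas: Oakdale 11.5179, Rivermont 4.8710, Pinehurst 8.6111.
Lower quotas: Oakdale 11, Rivermont 4, Pinehurst 8 (sum 23, leaving 2 seats).
Remainders in descending order: Rivermont 0.8710, Pinehurst 0.6111, Oakdale 0.5179.
The surplus seats go to Rivermont, Pinehurst.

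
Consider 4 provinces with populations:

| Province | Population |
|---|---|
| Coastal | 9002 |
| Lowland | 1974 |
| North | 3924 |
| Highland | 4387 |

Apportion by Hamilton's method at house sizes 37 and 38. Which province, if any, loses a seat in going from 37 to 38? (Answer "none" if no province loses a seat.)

none

At 37 seats: Coastal 17, Lowland 4, North 8, Highland 8.
At 38 seats: Coastal 18, Lowland 4, North 8, Highland 8.
No province's allocation decreased.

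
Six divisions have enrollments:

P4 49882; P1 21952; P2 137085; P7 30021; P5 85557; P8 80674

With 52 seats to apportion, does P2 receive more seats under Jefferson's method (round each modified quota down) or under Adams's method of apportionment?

Jefferson: P4 6, P1 2, P2 18, P7 4, P5 11, P8 11.
Adams: P4 7, P1 3, P2 17, P7 4, P5 11, P8 10.
P2 gets 18 under Jefferson and 17 under Adams.

Jefferson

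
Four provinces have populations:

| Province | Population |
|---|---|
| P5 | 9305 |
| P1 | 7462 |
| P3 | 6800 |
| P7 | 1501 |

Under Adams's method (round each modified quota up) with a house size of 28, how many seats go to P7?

2

Standard divisor 25068/28 ≈ 895.286; standard quotas: P5 10.393, P1 8.335, P3 7.595, P7 1.677.
Rounding up gives 11, 9, 8, 2 = 30 seats, so the divisor must be adjusted.
With modified divisor 950: modified quotas P5 9.795, P1 7.855, P3 7.158, P7 1.580.
Rounding up: P5 10, P1 8, P3 8, P7 2 (total 28).
P7 receives 2.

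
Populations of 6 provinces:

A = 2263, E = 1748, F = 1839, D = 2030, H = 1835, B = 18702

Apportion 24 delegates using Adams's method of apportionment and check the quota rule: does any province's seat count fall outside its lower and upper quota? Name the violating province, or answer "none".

B

Standard quotas: A 1.911, E 1.476, F 1.553, D 1.714, H 1.550, B 15.795.
Adams allocation: A 2, E 2, F 2, D 2, H 2, B 14.
B has quota 15.795 (lower 15, upper 16) but receives 14 — outside the quota interval.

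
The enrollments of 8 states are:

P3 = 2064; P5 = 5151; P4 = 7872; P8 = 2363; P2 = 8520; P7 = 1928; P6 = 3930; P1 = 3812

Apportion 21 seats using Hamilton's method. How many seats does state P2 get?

5

Standard divisor: 35640 ÷ 21 ≈ 1697.143.
Standard quotas: P3 1.2162, P5 3.0351, P4 4.6384, P8 1.3923, P2 5.0202, P7 1.1360, P6 2.3157, P1 2.2461.
Lower quotas: P3 1, P5 3, P4 4, P8 1, P2 5, P7 1, P6 2, P1 2 (sum 19, leaving 2 seats).
Remainders in descending order: P4 0.6384, P8 0.3923, P6 0.3157, P1 0.2461, P3 0.2162, P7 0.1360, P5 0.0351, P2 0.0202.
Largest remainders: P4, P8 receive the extra seats.
P2 receives 5.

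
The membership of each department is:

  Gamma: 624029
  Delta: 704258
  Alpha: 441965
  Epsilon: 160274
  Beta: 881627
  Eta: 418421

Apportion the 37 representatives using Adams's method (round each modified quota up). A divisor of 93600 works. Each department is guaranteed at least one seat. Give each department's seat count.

Gamma: 7; Delta: 8; Alpha: 5; Epsilon: 2; Beta: 10; Eta: 5

With modified divisor 93600: modified quotas Gamma 6.667, Delta 7.524, Alpha 4.722, Epsilon 1.712, Beta 9.419, Eta 4.470.
Rounding up: Gamma 7, Delta 8, Alpha 5, Epsilon 2, Beta 10, Eta 5 (total 37).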